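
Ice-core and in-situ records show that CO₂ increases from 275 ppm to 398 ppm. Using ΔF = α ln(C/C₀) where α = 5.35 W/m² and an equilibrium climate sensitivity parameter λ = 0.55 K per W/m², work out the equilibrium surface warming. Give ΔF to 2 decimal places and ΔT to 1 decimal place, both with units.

ΔF = 1.98 W/m²; ΔT = 1.1 K

CO₂: 5.35 × ln(398/275) = 5.35 × ln(1.44727) = 5.35 × 0.36968 = 1.9778 W/m².
ΔT = λ ΔF = 0.55 × 1.98 = 1.0890 K.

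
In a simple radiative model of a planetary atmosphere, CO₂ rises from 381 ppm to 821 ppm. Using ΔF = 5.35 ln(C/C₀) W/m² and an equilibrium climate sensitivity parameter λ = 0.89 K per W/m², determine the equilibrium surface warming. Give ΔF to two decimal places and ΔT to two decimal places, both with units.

ΔF = 4.11 W/m²; ΔT = 3.66 K

CO₂: 5.35 × ln(821/381) = 5.35 × ln(2.15486) = 5.35 × 0.76773 = 4.1074 W/m².
ΔT = λ ΔF = 0.89 × 4.11 = 3.6579 K.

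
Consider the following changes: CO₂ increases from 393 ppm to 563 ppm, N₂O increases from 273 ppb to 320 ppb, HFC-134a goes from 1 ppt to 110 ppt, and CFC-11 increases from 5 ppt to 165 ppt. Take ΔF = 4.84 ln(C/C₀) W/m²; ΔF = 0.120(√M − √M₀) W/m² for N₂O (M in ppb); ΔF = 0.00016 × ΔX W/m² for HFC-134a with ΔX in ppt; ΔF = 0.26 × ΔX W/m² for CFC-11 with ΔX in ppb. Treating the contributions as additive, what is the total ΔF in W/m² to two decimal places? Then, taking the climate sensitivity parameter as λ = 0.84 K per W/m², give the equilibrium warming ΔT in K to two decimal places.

ΔF = 1.96 W/m²; ΔT = 1.65 K

CO₂: 4.84 × ln(563/393) = 4.84 × ln(1.43257) = 4.84 × 0.35947 = 1.7398 W/m².
N₂O: 0.120 × (√320 − √273) = 0.120 × (17.8885 − 16.5227) = 0.120 × 1.3658 = 0.1639 W/m².
HFC-134a: ΔF = 0.00016 × (110 − 1) = 0.00016 × 109 = 0.0174 W/m².
CFC-11: Δ = 165 − 5 = 160 ppt = 0.160 ppb; ΔF = 0.26 × 0.160 = 0.0416 W/m².
Total ΔF = 1.7398 + 0.1639 + 0.0174 + 0.0416 = 1.9627 W/m².
ΔT = λ ΔF = 0.84 × 1.96 = 1.6464 K.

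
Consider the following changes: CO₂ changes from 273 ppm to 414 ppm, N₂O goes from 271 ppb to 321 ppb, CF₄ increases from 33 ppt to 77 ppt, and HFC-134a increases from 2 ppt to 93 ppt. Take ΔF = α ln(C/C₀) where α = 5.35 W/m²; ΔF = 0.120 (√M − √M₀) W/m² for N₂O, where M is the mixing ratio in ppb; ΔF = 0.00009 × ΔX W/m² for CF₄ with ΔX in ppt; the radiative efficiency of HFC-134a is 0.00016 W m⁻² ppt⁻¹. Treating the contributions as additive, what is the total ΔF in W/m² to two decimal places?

CO₂: 5.35 × ln(414/273) = 5.35 × ln(1.51648) = 5.35 × 0.41639 = 2.2277 W/m².
N₂O: 0.120 × (√321 − √271) = 0.120 × (17.9165 − 16.4621) = 0.120 × 1.4544 = 0.1745 W/m².
CF₄: ΔF = 0.00009 × (77 − 33) = 0.00009 × 44 = 0.0040 W/m².
HFC-134a: ΔF = 0.00016 × (93 − 2) = 0.00016 × 91 = 0.0146 W/m².
Total ΔF = 2.2277 + 0.1745 + 0.0040 + 0.0146 = 2.4208 W/m².

ΔF = 2.42 W/m²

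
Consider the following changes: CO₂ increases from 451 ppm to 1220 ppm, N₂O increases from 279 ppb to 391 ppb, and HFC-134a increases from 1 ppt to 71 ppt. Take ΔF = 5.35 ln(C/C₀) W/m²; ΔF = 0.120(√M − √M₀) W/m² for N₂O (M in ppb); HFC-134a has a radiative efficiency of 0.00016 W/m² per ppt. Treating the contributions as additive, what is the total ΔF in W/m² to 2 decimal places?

ΔF = 5.70 W/m²

CO₂: 5.35 × ln(1220/451) = 5.35 × ln(2.70510) = 5.35 × 0.99514 = 5.3240 W/m².
N₂O: 0.120 × (√391 − √279) = 0.120 × (19.7737 − 16.7033) = 0.120 × 3.0704 = 0.3684 W/m².
HFC-134a: ΔF = 0.00016 × (71 − 1) = 0.00016 × 70 = 0.0112 W/m².
Total ΔF = 5.3240 + 0.3684 + 0.0112 = 5.7036 W/m².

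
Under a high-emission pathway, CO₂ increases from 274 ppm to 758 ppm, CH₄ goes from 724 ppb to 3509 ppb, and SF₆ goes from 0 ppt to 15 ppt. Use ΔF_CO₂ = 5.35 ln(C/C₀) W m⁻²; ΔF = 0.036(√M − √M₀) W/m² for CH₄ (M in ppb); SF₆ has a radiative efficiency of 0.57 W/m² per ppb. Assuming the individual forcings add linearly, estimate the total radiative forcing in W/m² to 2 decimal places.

CO₂: 5.35 × ln(758/274) = 5.35 × ln(2.76642) = 5.35 × 1.01755 = 5.4439 W/m².
CH₄: 0.036 × (√3509 − √724) = 0.036 × (59.2368 − 26.9072) = 0.036 × 32.3296 = 1.1639 W/m².
SF₆: Δ = 15 − 0 = 15 ppt = 0.015 ppb; ΔF = 0.57 × 0.015 = 0.0086 W/m².
Total ΔF = 5.4439 + 1.1639 + 0.0086 = 6.6164 W/m².

ΔF = 6.62 W/m²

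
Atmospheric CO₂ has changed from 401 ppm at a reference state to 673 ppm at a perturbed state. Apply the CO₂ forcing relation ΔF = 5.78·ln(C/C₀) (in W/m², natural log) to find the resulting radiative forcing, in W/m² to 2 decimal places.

CO₂: 5.78 × ln(673/401) = 5.78 × ln(1.67830) = 5.78 × 0.51778 = 2.9928 W/m².

ΔF = 2.99 W/m²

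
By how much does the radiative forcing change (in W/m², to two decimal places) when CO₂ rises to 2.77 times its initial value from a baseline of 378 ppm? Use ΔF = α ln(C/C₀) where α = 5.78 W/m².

ΔF = 5.89 W/m²

Because the forcing depends only on the ratio C/C₀, the initial concentration does not enter.
ΔF = 5.78 × ln(2.77) = 5.78 × 1.01885 = 5.8890 W/m².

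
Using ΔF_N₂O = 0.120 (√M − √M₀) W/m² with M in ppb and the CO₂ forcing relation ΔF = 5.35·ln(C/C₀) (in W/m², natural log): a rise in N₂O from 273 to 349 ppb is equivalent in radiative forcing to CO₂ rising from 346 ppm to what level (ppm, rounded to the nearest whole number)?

C ≈ 363 ppm

N₂O forcing: 0.120 × (√349 − √273) = 0.120 × (18.6815 − 16.5227) = 0.120 × 2.1588 = 0.25906 W/m².
Set 5.35 ln(C/346) = 0.25906: ln(C/346) = 0.25906/5.35 = 0.04842, so C = 346 × e^0.04842 = 346 × 1.04961 = 363.17 ppm.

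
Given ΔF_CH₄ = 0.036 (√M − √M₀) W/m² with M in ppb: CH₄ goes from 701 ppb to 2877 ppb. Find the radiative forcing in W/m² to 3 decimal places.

ΔF = 0.978 W/m²

CH₄: 0.036 × (√2877 − √701) = 0.036 × (53.6377 − 26.4764) = 0.036 × 27.1613 = 0.9778 W/m².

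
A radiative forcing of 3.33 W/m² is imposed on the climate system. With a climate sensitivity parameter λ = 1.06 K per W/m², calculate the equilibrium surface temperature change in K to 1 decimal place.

ΔT = λ ΔF = 1.06 × 3.33 = 3.5298 K.

ΔT = 3.5 K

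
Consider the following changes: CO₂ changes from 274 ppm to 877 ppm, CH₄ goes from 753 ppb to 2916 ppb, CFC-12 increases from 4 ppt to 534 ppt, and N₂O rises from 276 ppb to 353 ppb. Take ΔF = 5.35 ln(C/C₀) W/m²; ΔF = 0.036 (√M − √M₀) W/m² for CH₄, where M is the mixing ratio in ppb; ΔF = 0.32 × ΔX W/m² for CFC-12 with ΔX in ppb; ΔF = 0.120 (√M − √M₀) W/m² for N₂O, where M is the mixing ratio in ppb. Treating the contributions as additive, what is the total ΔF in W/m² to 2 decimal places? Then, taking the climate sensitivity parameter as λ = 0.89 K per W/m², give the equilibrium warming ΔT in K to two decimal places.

CO₂: 5.35 × ln(877/274) = 5.35 × ln(3.20073) = 5.35 × 1.16338 = 6.2241 W/m².
CH₄: 0.036 × (√2916 − √753) = 0.036 × (54.0000 − 27.4408) = 0.036 × 26.5592 = 0.9561 W/m².
CFC-12: Δ = 534 − 4 = 530 ppt = 0.530 ppb; ΔF = 0.32 × 0.530 = 0.1696 W/m².
N₂O: 0.120 × (√353 − √276) = 0.120 × (18.7883 − 16.6132) = 0.120 × 2.1751 = 0.2610 W/m².
Total ΔF = 6.2241 + 0.9561 + 0.1696 + 0.2610 = 7.6108 W/m².
ΔT = λ ΔF = 0.89 × 7.61 = 6.7729 K.

ΔF = 7.61 W/m²; ΔT = 6.77 K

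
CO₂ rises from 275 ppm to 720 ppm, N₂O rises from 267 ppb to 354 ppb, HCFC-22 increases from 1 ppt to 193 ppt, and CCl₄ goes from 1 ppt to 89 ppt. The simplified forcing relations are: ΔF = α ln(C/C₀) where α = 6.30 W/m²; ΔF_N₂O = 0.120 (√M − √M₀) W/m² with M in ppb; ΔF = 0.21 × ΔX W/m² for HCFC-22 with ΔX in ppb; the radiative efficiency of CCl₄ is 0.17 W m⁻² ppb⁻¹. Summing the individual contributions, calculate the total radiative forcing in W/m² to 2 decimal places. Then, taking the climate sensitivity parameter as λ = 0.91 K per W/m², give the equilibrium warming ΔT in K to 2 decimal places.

ΔF = 6.42 W/m²; ΔT = 5.84 K

CO₂: 6.30 × ln(720/275) = 6.30 × ln(2.61818) = 6.30 × 0.96248 = 6.0636 W/m².
N₂O: 0.120 × (√354 − √267) = 0.120 × (18.8149 − 16.3401) = 0.120 × 2.4748 = 0.2970 W/m².
HCFC-22: Δ = 193 − 1 = 192 ppt = 0.192 ppb; ΔF = 0.21 × 0.192 = 0.0403 W/m².
CCl₄: Δ = 89 − 1 = 88 ppt = 0.088 ppb; ΔF = 0.17 × 0.088 = 0.0150 W/m².
Total ΔF = 6.0636 + 0.2970 + 0.0403 + 0.0150 = 6.4159 W/m².
ΔT = λ ΔF = 0.91 × 6.42 = 5.8422 K.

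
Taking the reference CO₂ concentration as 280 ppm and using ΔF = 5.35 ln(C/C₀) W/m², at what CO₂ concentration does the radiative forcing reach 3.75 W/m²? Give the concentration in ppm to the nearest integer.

Set 5.35 ln(C/280) = 3.75, so ln(C/280) = 3.75/5.35 = 0.70093.
Then C/280 = e^0.70093 = 2.01563, giving C = 280 × 2.01563 = 564.38 ppm.

C ≈ 564 ppm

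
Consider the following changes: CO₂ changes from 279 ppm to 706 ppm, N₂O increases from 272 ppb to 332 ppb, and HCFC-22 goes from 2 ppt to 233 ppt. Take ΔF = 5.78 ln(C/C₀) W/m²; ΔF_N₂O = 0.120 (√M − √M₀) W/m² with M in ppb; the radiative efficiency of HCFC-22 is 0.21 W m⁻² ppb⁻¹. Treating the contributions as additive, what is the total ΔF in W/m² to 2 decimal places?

ΔF = 5.62 W/m²

CO₂: 5.78 × ln(706/279) = 5.78 × ln(2.53047) = 5.78 × 0.92841 = 5.3662 W/m².
N₂O: 0.120 × (√332 − √272) = 0.120 × (18.2209 − 16.4924) = 0.120 × 1.7285 = 0.2074 W/m².
HCFC-22: Δ = 233 − 2 = 231 ppt = 0.231 ppb; ΔF = 0.21 × 0.231 = 0.0485 W/m².
Total ΔF = 5.3662 + 0.2074 + 0.0485 = 5.6221 W/m².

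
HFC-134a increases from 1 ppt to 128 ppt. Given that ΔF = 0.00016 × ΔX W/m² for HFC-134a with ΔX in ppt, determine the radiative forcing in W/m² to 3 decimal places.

HFC-134a: ΔF = 0.00016 × (128 − 1) = 0.00016 × 127 = 0.0203 W/m².

ΔF = 0.020 W/m²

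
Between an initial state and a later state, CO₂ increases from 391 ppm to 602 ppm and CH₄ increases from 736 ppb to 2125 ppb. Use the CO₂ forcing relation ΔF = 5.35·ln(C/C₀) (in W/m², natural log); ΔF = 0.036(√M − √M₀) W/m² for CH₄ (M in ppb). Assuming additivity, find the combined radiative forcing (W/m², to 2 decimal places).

ΔF = 2.99 W/m²

CO₂: 5.35 × ln(602/391) = 5.35 × ln(1.53964) = 5.35 × 0.43155 = 2.3088 W/m².
CH₄: 0.036 × (√2125 − √736) = 0.036 × (46.0977 − 27.1293) = 0.036 × 18.9684 = 0.6829 W/m².
Total ΔF = 2.3088 + 0.6829 = 2.9917 W/m².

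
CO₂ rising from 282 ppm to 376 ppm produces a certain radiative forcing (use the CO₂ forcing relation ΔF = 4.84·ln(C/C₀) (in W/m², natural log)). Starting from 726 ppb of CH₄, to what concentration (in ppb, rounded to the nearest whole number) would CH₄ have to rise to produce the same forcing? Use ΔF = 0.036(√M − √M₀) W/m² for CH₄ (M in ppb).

M ≈ 4306 ppb

CO₂ forcing: 4.84 × ln(376/282) = 4.84 × 0.287682 = 1.39238 W/m².
Set 0.036(√M − √726) = 1.39238: √M = 1.39238/0.036 + √726 = 38.6772 + 26.9444 = 65.6216.
M = (65.6216)² = 4306.19 ppb.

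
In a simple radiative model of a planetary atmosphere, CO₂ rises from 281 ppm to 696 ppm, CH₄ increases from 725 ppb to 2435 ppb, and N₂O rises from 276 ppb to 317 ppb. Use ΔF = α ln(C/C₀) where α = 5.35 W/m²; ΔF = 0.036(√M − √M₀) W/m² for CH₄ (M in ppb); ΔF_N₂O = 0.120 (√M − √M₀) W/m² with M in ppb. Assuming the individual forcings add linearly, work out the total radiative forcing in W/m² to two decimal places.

ΔF = 5.80 W/m²

CO₂: 5.35 × ln(696/281) = 5.35 × ln(2.47687) = 5.35 × 0.90700 = 4.8525 W/m².
CH₄: 0.036 × (√2435 − √725) = 0.036 × (49.3457 − 26.9258) = 0.036 × 22.4199 = 0.8071 W/m².
N₂O: 0.120 × (√317 − √276) = 0.120 × (17.8045 − 16.6132) = 0.120 × 1.1913 = 0.1430 W/m².
Total ΔF = 4.8525 + 0.8071 + 0.1430 = 5.8026 W/m².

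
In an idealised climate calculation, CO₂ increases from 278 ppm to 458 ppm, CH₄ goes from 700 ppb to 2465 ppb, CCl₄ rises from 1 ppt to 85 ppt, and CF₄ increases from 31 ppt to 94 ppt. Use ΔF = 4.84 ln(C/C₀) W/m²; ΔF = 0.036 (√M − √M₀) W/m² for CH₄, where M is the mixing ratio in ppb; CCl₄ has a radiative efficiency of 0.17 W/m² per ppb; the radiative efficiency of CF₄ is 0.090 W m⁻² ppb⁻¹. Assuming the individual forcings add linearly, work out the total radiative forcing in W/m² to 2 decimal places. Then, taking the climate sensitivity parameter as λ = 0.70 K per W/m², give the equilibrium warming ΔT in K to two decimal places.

CO₂: 4.84 × ln(458/278) = 4.84 × ln(1.64748) = 4.84 × 0.49925 = 2.4164 W/m².
CH₄: 0.036 × (√2465 − √700) = 0.036 × (49.6488 − 26.4575) = 0.036 × 23.1913 = 0.8349 W/m².
CCl₄: Δ = 85 − 1 = 84 ppt = 0.084 ppb; ΔF = 0.17 × 0.084 = 0.0143 W/m².
CF₄: Δ = 94 − 31 = 63 ppt = 0.063 ppb; ΔF = 0.090 × 0.063 = 0.0057 W/m².
Total ΔF = 2.4164 + 0.8349 + 0.0143 + 0.0057 = 3.2713 W/m².
ΔT = λ ΔF = 0.70 × 3.27 = 2.2890 K.

ΔF = 3.27 W/m²; ΔT = 2.29 K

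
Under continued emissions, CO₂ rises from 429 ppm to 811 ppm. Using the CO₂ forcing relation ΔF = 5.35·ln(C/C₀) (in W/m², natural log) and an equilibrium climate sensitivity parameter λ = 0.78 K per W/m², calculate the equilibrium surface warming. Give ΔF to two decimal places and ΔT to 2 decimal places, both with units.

ΔF = 3.41 W/m²; ΔT = 2.66 K

CO₂: 5.35 × ln(811/429) = 5.35 × ln(1.89044) = 5.35 × 0.63681 = 3.4069 W/m².
ΔT = λ ΔF = 0.78 × 3.41 = 2.6598 K.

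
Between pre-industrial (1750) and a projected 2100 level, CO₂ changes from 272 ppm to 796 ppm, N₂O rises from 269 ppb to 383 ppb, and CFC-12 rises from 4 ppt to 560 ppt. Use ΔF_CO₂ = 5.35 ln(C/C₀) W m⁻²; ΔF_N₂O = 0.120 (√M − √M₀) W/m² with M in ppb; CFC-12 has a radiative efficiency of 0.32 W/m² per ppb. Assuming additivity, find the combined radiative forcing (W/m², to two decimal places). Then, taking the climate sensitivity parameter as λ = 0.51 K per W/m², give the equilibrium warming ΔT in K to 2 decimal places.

CO₂: 5.35 × ln(796/272) = 5.35 × ln(2.92647) = 5.35 × 1.07380 = 5.7448 W/m².
N₂O: 0.120 × (√383 − √269) = 0.120 × (19.5704 − 16.4012) = 0.120 × 3.1692 = 0.3803 W/m².
CFC-12: Δ = 560 − 4 = 556 ppt = 0.556 ppb; ΔF = 0.32 × 0.556 = 0.1779 W/m².
Total ΔF = 5.7448 + 0.3803 + 0.1779 = 6.3030 W/m².
ΔT = λ ΔF = 0.51 × 6.30 = 3.2130 K.

ΔF = 6.30 W/m²; ΔT = 3.21 K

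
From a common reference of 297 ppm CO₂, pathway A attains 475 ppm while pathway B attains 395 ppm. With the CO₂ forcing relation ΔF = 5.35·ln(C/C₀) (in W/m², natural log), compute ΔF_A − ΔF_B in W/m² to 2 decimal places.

ΔF_A = 5.35 ln(475/297) = 5.35 × 0.46958 = 2.5123 W/m².
ΔF_B = 5.35 ln(395/297) = 5.35 × 0.28515 = 1.5256 W/m².
Difference: 2.5123 − 1.5256 = 0.9867 W/m².

ΔF_A − ΔF_B = 0.99 W/m²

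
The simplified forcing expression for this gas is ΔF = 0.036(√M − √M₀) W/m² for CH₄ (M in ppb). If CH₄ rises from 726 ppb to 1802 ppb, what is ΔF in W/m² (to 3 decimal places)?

CH₄: 0.036 × (√1802 − √726) = 0.036 × (42.4500 − 26.9444) = 0.036 × 15.5056 = 0.5582 W/m².

ΔF = 0.558 W/m²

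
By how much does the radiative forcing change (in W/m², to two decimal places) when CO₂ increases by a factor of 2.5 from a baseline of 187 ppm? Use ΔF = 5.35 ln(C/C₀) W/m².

ΔF = 4.90 W/m²

Because the forcing depends only on the ratio C/C₀, the initial concentration does not enter.
ΔF = 5.35 × ln(2.5) = 5.35 × 0.91629 = 4.9022 W/m².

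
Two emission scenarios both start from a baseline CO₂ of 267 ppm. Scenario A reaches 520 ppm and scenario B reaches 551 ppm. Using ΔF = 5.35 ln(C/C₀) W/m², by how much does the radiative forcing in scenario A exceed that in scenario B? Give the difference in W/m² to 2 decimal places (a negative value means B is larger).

ΔF_A − ΔF_B = -0.31 W/m²

ΔF_A = 5.35 ln(520/267) = 5.35 × 0.66658 = 3.5662 W/m².
ΔF_B = 5.35 ln(551/267) = 5.35 × 0.72449 = 3.8760 W/m².
Difference: 3.5662 − 3.8760 = -0.3098 W/m².
(Equivalently, ΔF_A − ΔF_B = 5.35 ln(520/551) = 5.35 × -0.05791 = -0.3098 W/m².)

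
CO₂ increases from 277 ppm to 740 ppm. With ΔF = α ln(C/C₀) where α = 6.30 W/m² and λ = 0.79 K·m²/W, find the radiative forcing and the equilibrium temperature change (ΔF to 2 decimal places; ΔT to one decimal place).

ΔF = 6.19 W/m²; ΔT = 4.9 K

CO₂: 6.30 × ln(740/277) = 6.30 × ln(2.67148) = 6.30 × 0.98263 = 6.1906 W/m².
ΔT = λ ΔF = 0.79 × 6.19 = 4.8901 K.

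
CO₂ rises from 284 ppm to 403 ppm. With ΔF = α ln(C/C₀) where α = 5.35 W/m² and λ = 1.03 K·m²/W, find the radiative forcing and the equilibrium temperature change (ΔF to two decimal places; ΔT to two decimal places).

CO₂: 5.35 × ln(403/284) = 5.35 × ln(1.41901) = 5.35 × 0.34996 = 1.8723 W/m².
ΔT = λ ΔF = 1.03 × 1.87 = 1.9261 K.

ΔF = 1.87 W/m²; ΔT = 1.93 K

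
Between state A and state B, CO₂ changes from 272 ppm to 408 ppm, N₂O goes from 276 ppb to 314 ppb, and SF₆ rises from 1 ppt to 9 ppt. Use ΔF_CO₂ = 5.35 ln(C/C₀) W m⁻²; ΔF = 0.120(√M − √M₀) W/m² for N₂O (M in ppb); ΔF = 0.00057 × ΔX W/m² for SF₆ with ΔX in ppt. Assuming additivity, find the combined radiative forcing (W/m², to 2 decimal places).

CO₂: 5.35 × ln(408/272) = 5.35 × ln(1.50000) = 5.35 × 0.40547 = 2.1693 W/m².
N₂O: 0.120 × (√314 − √276) = 0.120 × (17.7200 − 16.6132) = 0.120 × 1.1068 = 0.1328 W/m².
SF₆: ΔF = 0.00057 × (9 − 1) = 0.00057 × 8 = 0.0046 W/m².
Total ΔF = 2.1693 + 0.1328 + 0.0046 = 2.3067 W/m².

ΔF = 2.31 W/m²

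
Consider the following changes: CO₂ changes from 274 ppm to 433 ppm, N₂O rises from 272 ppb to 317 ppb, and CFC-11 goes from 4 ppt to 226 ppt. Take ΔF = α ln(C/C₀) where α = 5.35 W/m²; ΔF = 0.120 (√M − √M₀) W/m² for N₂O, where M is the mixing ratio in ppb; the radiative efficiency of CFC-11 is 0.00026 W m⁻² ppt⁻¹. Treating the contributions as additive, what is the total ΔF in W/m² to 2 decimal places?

CO₂: 5.35 × ln(433/274) = 5.35 × ln(1.58029) = 5.35 × 0.45761 = 2.4482 W/m².
N₂O: 0.120 × (√317 − √272) = 0.120 × (17.8045 − 16.4924) = 0.120 × 1.3121 = 0.1575 W/m².
CFC-11: ΔF = 0.00026 × (226 − 4) = 0.00026 × 222 = 0.0577 W/m².
Total ΔF = 2.4482 + 0.1575 + 0.0577 = 2.6634 W/m².

ΔF = 2.66 W/m²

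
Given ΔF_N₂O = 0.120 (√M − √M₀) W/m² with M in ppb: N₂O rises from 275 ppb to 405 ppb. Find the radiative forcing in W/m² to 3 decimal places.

ΔF = 0.425 W/m²

N₂O: 0.120 × (√405 − √275) = 0.120 × (20.1246 − 16.5831) = 0.120 × 3.5415 = 0.4250 W/m².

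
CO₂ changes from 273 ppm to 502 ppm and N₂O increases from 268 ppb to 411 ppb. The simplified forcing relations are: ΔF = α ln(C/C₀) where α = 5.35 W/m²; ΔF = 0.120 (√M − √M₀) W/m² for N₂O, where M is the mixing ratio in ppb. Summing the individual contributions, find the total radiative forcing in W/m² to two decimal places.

ΔF = 3.73 W/m²

CO₂: 5.35 × ln(502/273) = 5.35 × ln(1.83883) = 5.35 × 0.60913 = 3.2588 W/m².
N₂O: 0.120 × (√411 − √268) = 0.120 × (20.2731 − 16.3707) = 0.120 × 3.9024 = 0.4683 W/m².
Total ΔF = 3.2588 + 0.4683 = 3.7271 W/m².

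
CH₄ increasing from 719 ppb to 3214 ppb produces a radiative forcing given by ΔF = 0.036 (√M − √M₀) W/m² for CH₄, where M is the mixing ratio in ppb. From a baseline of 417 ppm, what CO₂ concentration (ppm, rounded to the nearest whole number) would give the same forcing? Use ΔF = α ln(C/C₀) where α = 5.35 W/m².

C ≈ 510 ppm

CH₄ forcing: 0.036 × (√3214 − √719) = 0.036 × (56.6922 − 26.8142) = 0.036 × 29.8780 = 1.07561 W/m².
Set 5.35 ln(C/417) = 1.07561: ln(C/417) = 1.07561/5.35 = 0.20105, so C = 417 × e^0.20105 = 417 × 1.22269 = 509.86 ppm.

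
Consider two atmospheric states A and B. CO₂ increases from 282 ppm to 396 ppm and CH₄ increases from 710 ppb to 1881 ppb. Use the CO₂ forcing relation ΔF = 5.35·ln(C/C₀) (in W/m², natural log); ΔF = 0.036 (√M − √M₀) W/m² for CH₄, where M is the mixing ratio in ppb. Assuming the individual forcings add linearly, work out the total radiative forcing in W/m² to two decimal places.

ΔF = 2.42 W/m²

CO₂: 5.35 × ln(396/282) = 5.35 × ln(1.40426) = 5.35 × 0.33951 = 1.8164 W/m².
CH₄: 0.036 × (√1881 − √710) = 0.036 × (43.3705 − 26.6458) = 0.036 × 16.7247 = 0.6021 W/m².
Total ΔF = 1.8164 + 0.6021 = 2.4185 W/m².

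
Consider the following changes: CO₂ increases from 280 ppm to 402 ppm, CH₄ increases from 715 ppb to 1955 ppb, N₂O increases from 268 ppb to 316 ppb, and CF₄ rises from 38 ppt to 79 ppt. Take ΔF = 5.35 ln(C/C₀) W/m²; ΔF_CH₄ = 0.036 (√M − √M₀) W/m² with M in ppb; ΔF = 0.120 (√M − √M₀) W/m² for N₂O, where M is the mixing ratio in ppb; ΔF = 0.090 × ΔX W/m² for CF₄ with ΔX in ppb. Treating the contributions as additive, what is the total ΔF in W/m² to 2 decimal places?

ΔF = 2.74 W/m²

CO₂: 5.35 × ln(402/280) = 5.35 × ln(1.43571) = 5.35 × 0.36166 = 1.9349 W/m².
CH₄: 0.036 × (√1955 − √715) = 0.036 × (44.2154 − 26.7395) = 0.036 × 17.4759 = 0.6291 W/m².
N₂O: 0.120 × (√316 − √268) = 0.120 × (17.7764 − 16.3707) = 0.120 × 1.4057 = 0.1687 W/m².
CF₄: Δ = 79 − 38 = 41 ppt = 0.041 ppb; ΔF = 0.090 × 0.041 = 0.0037 W/m².
Total ΔF = 1.9349 + 0.6291 + 0.1687 + 0.0037 = 2.7364 W/m².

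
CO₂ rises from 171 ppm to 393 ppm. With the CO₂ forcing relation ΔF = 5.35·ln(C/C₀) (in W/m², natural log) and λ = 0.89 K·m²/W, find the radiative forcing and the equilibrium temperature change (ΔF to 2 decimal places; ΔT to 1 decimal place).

CO₂: 5.35 × ln(393/171) = 5.35 × ln(2.29825) = 5.35 × 0.83215 = 4.4520 W/m².
ΔT = λ ΔF = 0.89 × 4.45 = 3.9605 K.

ΔF = 4.45 W/m²; ΔT = 4.0 K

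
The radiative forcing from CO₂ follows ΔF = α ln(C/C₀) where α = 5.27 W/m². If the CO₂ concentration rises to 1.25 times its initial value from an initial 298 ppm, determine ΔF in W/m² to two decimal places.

ΔF = 1.18 W/m²

ΔF = 5.27 × ln(1.25) = 5.27 × 0.22314 = 1.1759 W/m².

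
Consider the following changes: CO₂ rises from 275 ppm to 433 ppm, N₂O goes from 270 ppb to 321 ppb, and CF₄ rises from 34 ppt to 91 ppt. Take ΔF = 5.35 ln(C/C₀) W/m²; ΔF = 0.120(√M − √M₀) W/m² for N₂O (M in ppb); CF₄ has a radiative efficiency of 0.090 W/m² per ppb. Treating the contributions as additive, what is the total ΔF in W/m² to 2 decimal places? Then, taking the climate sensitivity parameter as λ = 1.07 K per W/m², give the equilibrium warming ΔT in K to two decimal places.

CO₂: 5.35 × ln(433/275) = 5.35 × ln(1.57455) = 5.35 × 0.45397 = 2.4287 W/m².
N₂O: 0.120 × (√321 − √270) = 0.120 × (17.9165 − 16.4317) = 0.120 × 1.4848 = 0.1782 W/m².
CF₄: Δ = 91 − 34 = 57 ppt = 0.057 ppb; ΔF = 0.090 × 0.057 = 0.0051 W/m².
Total ΔF = 2.4287 + 0.1782 + 0.0051 = 2.6120 W/m².
ΔT = λ ΔF = 1.07 × 2.61 = 2.7927 K.

ΔF = 2.61 W/m²; ΔT = 2.79 K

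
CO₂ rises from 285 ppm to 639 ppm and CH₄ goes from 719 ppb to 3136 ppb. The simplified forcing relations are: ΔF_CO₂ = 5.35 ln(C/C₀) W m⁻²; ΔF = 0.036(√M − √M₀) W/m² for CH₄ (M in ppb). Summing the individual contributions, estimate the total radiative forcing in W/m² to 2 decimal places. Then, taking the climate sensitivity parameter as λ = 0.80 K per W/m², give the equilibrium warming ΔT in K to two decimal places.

CO₂: 5.35 × ln(639/285) = 5.35 × ln(2.24211) = 5.35 × 0.80742 = 4.3197 W/m².
CH₄: 0.036 × (√3136 − √719) = 0.036 × (56.0000 − 26.8142) = 0.036 × 29.1858 = 1.0507 W/m².
Total ΔF = 4.3197 + 1.0507 = 5.3704 W/m².
ΔT = λ ΔF = 0.80 × 5.37 = 4.2960 K.

ΔF = 5.37 W/m²; ΔT = 4.30 K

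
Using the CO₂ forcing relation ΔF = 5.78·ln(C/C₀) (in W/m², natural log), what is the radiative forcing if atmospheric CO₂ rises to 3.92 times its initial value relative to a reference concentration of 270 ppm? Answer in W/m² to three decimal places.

ΔF = 5.78 × ln(3.92) = 5.78 × 1.36609 = 7.8960 W/m².

ΔF = 7.896 W/m²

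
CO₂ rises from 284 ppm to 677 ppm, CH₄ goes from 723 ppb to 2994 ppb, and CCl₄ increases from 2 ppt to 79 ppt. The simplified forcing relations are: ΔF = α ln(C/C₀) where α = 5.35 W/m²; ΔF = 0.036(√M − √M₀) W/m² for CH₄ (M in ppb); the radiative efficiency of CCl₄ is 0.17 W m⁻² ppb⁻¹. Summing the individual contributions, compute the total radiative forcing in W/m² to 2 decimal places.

CO₂: 5.35 × ln(677/284) = 5.35 × ln(2.38380) = 5.35 × 0.86870 = 4.6475 W/m².
CH₄: 0.036 × (√2994 − √723) = 0.036 × (54.7175 − 26.8887) = 0.036 × 27.8288 = 1.0018 W/m².
CCl₄: Δ = 79 − 2 = 77 ppt = 0.077 ppb; ΔF = 0.17 × 0.077 = 0.0131 W/m².
Total ΔF = 4.6475 + 1.0018 + 0.0131 = 5.6624 W/m².

ΔF = 5.66 W/m²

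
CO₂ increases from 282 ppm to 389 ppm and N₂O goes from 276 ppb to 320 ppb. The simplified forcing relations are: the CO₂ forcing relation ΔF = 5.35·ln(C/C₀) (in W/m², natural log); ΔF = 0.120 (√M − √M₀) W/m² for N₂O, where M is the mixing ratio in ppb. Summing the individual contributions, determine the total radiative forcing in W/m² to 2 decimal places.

CO₂: 5.35 × ln(389/282) = 5.35 × ln(1.37943) = 5.35 × 0.32167 = 1.7209 W/m².
N₂O: 0.120 × (√320 − √276) = 0.120 × (17.8885 − 16.6132) = 0.120 × 1.2753 = 0.1530 W/m².
Total ΔF = 1.7209 + 0.1530 = 1.8739 W/m².

ΔF = 1.87 W/m²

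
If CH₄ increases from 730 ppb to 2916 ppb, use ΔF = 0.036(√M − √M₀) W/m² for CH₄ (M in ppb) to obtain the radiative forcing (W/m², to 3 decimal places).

CH₄: 0.036 × (√2916 − √730) = 0.036 × (54.0000 − 27.0185) = 0.036 × 26.9815 = 0.9713 W/m².

ΔF = 0.971 W/m²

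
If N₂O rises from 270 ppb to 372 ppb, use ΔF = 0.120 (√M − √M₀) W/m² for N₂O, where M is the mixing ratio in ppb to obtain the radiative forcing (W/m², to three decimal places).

ΔF = 0.343 W/m²

N₂O: 0.120 × (√372 − √270) = 0.120 × (19.2873 − 16.4317) = 0.120 × 2.8556 = 0.3427 W/m².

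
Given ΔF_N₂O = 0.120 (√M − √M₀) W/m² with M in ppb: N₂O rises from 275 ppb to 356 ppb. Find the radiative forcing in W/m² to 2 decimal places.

ΔF = 0.27 W/m²

N₂O: 0.120 × (√356 − √275) = 0.120 × (18.8680 − 16.5831) = 0.120 × 2.2849 = 0.2742 W/m².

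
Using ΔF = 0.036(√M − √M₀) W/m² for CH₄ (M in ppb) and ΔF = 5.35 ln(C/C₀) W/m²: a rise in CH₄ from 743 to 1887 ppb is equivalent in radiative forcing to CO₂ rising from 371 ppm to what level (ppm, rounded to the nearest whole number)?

CH₄ forcing: 0.036 × (√1887 − √743) = 0.036 × (43.4396 − 27.2580) = 0.036 × 16.1816 = 0.58254 W/m².
Set 5.35 ln(C/371) = 0.58254: ln(C/371) = 0.58254/5.35 = 0.10889, so C = 371 × e^0.10889 = 371 × 1.11504 = 413.68 ppm.

C ≈ 414 ppm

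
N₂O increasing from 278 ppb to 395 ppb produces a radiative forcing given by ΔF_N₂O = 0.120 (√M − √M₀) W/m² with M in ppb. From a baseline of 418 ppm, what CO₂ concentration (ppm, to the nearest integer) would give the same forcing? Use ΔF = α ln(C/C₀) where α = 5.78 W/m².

C ≈ 447 ppm

N₂O forcing: 0.120 × (√395 − √278) = 0.120 × (19.8746 − 16.6733) = 0.120 × 3.2013 = 0.38416 W/m².
Set 5.78 ln(C/418) = 0.38416: ln(C/418) = 0.38416/5.78 = 0.06646, so C = 418 × e^0.06646 = 418 × 1.06872 = 446.72 ppm.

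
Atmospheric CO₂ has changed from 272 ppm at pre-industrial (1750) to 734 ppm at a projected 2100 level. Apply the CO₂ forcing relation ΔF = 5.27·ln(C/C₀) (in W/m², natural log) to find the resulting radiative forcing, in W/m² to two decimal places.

ΔF = 5.23 W/m²

CO₂: 5.27 × ln(734/272) = 5.27 × ln(2.69853) = 5.27 × 0.99271 = 5.2316 W/m².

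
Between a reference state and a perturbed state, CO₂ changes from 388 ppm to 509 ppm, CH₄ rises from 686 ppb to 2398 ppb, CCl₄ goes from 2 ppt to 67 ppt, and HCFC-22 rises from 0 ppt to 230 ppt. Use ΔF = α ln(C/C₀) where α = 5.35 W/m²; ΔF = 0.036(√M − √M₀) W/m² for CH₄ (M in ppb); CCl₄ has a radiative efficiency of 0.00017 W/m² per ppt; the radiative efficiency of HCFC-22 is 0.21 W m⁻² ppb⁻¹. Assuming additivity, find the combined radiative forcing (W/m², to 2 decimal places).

CO₂: 5.35 × ln(509/388) = 5.35 × ln(1.31186) = 5.35 × 0.27145 = 1.4523 W/m².
CH₄: 0.036 × (√2398 − √686) = 0.036 × (48.9694 − 26.1916) = 0.036 × 22.7778 = 0.8200 W/m².
CCl₄: ΔF = 0.00017 × (67 − 2) = 0.00017 × 65 = 0.0111 W/m².
HCFC-22: Δ = 230 − 0 = 230 ppt = 0.230 ppb; ΔF = 0.21 × 0.230 = 0.0483 W/m².
Total ΔF = 1.4523 + 0.8200 + 0.0111 + 0.0483 = 2.3317 W/m².

ΔF = 2.33 W/m²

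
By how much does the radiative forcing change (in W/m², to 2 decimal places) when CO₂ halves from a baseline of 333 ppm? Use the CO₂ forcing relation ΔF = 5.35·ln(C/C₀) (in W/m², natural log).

Because the forcing depends only on the ratio C/C₀, the initial concentration does not enter.
ΔF = 5.35 × ln(0.5) = 5.35 × -0.69315 = -3.7084 W/m².

ΔF = -3.71 W/m²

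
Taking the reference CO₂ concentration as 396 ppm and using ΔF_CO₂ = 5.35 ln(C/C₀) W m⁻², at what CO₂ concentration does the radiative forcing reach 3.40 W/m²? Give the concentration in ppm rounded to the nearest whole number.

Set 5.35 ln(C/396) = 3.40, so ln(C/396) = 3.40/5.35 = 0.63551.
Then C/396 = e^0.63551 = 1.88798, giving C = 396 × 1.88798 = 747.64 ppm.

C ≈ 748 ppm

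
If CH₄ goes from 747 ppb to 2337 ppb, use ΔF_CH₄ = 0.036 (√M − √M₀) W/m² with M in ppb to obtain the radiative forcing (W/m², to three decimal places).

CH₄: 0.036 × (√2337 − √747) = 0.036 × (48.3425 − 27.3313) = 0.036 × 21.0112 = 0.7564 W/m².

ΔF = 0.756 W/m²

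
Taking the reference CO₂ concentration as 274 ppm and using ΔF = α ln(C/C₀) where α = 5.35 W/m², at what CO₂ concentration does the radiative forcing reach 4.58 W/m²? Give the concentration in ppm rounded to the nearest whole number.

Set 5.35 ln(C/274) = 4.58, so ln(C/274) = 4.58/5.35 = 0.85607.
Then C/274 = e^0.85607 = 2.35389, giving C = 274 × 2.35389 = 644.97 ppm.

C ≈ 645 ppm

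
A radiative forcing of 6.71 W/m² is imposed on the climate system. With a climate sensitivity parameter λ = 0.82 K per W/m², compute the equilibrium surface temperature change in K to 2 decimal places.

ΔT = 5.50 K

ΔT = λ ΔF = 0.82 × 6.71 = 5.5022 K.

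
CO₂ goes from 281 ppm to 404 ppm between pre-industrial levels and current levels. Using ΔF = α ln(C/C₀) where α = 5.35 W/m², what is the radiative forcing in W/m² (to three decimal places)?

ΔF = 1.942 W/m²

CO₂: 5.35 × ln(404/281) = 5.35 × ln(1.43772) = 5.35 × 0.36306 = 1.9424 W/m².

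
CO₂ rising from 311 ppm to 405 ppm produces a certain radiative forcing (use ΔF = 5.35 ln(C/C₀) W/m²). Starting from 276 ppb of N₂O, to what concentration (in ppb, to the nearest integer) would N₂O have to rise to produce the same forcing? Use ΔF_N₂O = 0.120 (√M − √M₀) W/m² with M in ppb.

M ≈ 806 ppb

CO₂ forcing: 5.35 × ln(405/311) = 5.35 × 0.264094 = 1.41290 W/m².
Set 0.120(√M − √276) = 1.41290: √M = 1.41290/0.120 + √276 = 11.7742 + 16.6132 = 28.3874.
M = (28.3874)² = 805.84 ppb.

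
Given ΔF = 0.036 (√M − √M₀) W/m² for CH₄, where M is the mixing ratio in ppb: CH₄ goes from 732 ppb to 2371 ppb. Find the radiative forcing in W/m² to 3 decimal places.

ΔF = 0.779 W/m²

CH₄: 0.036 × (√2371 − √732) = 0.036 × (48.6929 − 27.0555) = 0.036 × 21.6374 = 0.7789 W/m².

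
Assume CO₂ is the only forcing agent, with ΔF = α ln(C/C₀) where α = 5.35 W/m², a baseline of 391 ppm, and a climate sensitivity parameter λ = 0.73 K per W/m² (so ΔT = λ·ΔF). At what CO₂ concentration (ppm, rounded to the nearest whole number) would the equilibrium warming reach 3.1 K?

C ≈ 865 ppm

Required forcing: ΔF = ΔT/λ = 3.1/0.73 = 4.2466 W/m².
Then ln(C/391) = ΔF/5.35 = 4.2466/5.35 = 0.79376.
So C = 391 × e^0.79376 = 391 × 2.21170 = 864.77 ppm.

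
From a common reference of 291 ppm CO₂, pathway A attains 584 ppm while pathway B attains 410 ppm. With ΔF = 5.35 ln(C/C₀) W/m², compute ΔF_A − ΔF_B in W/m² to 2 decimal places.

ΔF_A − ΔF_B = 1.89 W/m²

ΔF_A = 5.35 ln(584/291) = 5.35 × 0.69658 = 3.7267 W/m².
ΔF_B = 5.35 ln(410/291) = 5.35 × 0.34283 = 1.8341 W/m².
Difference: 3.7267 − 1.8341 = 1.8926 W/m².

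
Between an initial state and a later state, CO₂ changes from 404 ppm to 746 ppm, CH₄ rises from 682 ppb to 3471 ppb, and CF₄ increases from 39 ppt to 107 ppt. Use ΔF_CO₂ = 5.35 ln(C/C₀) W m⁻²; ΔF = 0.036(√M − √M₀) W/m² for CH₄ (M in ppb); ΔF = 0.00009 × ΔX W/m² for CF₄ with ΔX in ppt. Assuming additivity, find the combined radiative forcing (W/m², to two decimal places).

ΔF = 4.47 W/m²

CO₂: 5.35 × ln(746/404) = 5.35 × ln(1.84653) = 5.35 × 0.61331 = 3.2812 W/m².
CH₄: 0.036 × (√3471 − √682) = 0.036 × (58.9152 − 26.1151) = 0.036 × 32.8001 = 1.1808 W/m².
CF₄: ΔF = 0.00009 × (107 − 39) = 0.00009 × 68 = 0.0061 W/m².
Total ΔF = 3.2812 + 1.1808 + 0.0061 = 4.4681 W/m².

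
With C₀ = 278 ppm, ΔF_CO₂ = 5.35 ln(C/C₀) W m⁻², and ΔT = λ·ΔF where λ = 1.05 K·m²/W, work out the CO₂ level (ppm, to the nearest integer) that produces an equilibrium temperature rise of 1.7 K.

Required forcing: ΔF = ΔT/λ = 1.7/1.05 = 1.6190 W/m².
Then ln(C/278) = ΔF/5.35 = 1.6190/5.35 = 0.30262.
So C = 278 × e^0.30262 = 278 × 1.35340 = 376.25 ppm.

C ≈ 376 ppm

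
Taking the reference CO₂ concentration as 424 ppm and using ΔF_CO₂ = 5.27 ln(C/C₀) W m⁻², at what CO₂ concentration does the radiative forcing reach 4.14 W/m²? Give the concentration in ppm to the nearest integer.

C ≈ 930 ppm

Set 5.27 ln(C/424) = 4.14, so ln(C/424) = 4.14/5.27 = 0.78558.
Then C/424 = e^0.78558 = 2.19368, giving C = 424 × 2.19368 = 930.12 ppm.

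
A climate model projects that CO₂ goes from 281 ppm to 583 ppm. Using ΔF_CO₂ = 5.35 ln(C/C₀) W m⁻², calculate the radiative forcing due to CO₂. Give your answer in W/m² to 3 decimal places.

CO₂: 5.35 × ln(583/281) = 5.35 × ln(2.07473) = 5.35 × 0.72983 = 3.9046 W/m².

ΔF = 3.905 W/m²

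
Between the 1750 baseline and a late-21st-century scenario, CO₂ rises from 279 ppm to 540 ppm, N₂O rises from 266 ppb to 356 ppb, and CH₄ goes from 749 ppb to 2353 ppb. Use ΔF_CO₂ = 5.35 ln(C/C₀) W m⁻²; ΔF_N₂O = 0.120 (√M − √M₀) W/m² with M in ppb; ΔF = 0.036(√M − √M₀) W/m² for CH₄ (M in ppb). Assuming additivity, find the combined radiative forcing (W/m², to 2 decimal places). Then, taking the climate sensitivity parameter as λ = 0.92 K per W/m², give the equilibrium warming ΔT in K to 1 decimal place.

ΔF = 4.60 W/m²; ΔT = 4.2 K

CO₂: 5.35 × ln(540/279) = 5.35 × ln(1.93548) = 5.35 × 0.66036 = 3.5329 W/m².
N₂O: 0.120 × (√356 − √266) = 0.120 × (18.8680 − 16.3095) = 0.120 × 2.5585 = 0.3070 W/m².
CH₄: 0.036 × (√2353 − √749) = 0.036 × (48.5077 − 27.3679) = 0.036 × 21.1398 = 0.7610 W/m².
Total ΔF = 3.5329 + 0.3070 + 0.7610 = 4.6009 W/m².
ΔT = λ ΔF = 0.92 × 4.60 = 4.2320 K.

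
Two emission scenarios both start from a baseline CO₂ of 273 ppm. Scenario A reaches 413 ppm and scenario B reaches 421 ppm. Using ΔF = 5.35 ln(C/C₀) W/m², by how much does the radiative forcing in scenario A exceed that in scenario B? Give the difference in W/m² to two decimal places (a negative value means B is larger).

ΔF_A = 5.35 ln(413/273) = 5.35 × 0.41398 = 2.2148 W/m².
ΔF_B = 5.35 ln(421/273) = 5.35 × 0.43316 = 2.3174 W/m².
Difference: 2.2148 − 2.3174 = -0.1026 W/m².

ΔF_A − ΔF_B = -0.10 W/m²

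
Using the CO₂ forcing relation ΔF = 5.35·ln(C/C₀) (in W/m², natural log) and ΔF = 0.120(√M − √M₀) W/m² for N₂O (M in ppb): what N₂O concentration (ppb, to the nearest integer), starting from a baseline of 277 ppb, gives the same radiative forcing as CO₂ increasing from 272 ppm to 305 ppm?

CO₂ forcing: 5.35 × ln(305/272) = 5.35 × 0.114510 = 0.61263 W/m².
Set 0.120(√M − √277) = 0.61263: √M = 0.61263/0.120 + √277 = 5.1053 + 16.6433 = 21.7486.
M = (21.7486)² = 473.00 ppb.

M ≈ 473 ppb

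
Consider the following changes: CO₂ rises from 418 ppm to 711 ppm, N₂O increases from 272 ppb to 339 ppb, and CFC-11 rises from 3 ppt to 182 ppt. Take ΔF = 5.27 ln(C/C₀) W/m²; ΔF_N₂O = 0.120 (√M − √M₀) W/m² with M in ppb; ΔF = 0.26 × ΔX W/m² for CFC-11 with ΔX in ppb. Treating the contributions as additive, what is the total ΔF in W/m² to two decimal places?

CO₂: 5.27 × ln(711/418) = 5.27 × ln(1.70096) = 5.27 × 0.53119 = 2.7994 W/m².
N₂O: 0.120 × (√339 − √272) = 0.120 × (18.4120 − 16.4924) = 0.120 × 1.9196 = 0.2304 W/m².
CFC-11: Δ = 182 − 3 = 179 ppt = 0.179 ppb; ΔF = 0.26 × 0.179 = 0.0465 W/m².
Total ΔF = 2.7994 + 0.2304 + 0.0465 = 3.0763 W/m².

ΔF = 3.08 W/m²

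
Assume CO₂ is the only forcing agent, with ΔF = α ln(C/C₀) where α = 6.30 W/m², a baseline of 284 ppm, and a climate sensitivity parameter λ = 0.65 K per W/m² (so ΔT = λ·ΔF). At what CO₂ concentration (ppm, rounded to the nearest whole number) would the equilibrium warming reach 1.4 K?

C ≈ 400 ppm

Required forcing: ΔF = ΔT/λ = 1.4/0.65 = 2.1538 W/m².
Then ln(C/284) = ΔF/6.30 = 2.1538/6.30 = 0.34187.
So C = 284 × e^0.34187 = 284 × 1.40758 = 399.75 ppm.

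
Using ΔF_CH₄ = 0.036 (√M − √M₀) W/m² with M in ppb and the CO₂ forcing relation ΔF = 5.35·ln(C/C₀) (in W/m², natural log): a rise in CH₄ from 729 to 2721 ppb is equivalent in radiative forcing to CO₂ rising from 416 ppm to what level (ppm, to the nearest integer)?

C ≈ 493 ppm

CH₄ forcing: 0.036 × (√2721 − √729) = 0.036 × (52.1632 − 27.0000) = 0.036 × 25.1632 = 0.90588 W/m².
Set 5.35 ln(C/416) = 0.90588: ln(C/416) = 0.90588/5.35 = 0.16932, so C = 416 × e^0.16932 = 416 × 1.18450 = 492.75 ppm.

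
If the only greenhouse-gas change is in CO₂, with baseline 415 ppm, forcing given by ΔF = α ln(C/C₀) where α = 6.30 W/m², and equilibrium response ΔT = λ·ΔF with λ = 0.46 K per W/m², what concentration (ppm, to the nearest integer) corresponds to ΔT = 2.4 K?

C ≈ 950 ppm

Required forcing: ΔF = ΔT/λ = 2.4/0.46 = 5.2174 W/m².
Then ln(C/415) = ΔF/6.30 = 5.2174/6.30 = 0.82816.
So C = 415 × e^0.82816 = 415 × 2.28910 = 949.98 ppm.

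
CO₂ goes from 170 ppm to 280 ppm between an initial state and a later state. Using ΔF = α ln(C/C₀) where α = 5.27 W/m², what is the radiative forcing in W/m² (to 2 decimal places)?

CO₂: 5.27 × ln(280/170) = 5.27 × ln(1.64706) = 5.27 × 0.49899 = 2.6297 W/m².

ΔF = 2.63 W/m²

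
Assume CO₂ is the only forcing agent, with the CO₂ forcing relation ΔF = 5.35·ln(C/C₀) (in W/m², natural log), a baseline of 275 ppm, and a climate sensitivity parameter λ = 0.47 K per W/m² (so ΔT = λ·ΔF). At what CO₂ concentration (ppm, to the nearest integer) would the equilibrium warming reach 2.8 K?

Required forcing: ΔF = ΔT/λ = 2.8/0.47 = 5.9574 W/m².
Then ln(C/275) = ΔF/5.35 = 5.9574/5.35 = 1.11353.
So C = 275 × e^1.11353 = 275 × 3.04509 = 837.40 ppm.

C ≈ 837 ppm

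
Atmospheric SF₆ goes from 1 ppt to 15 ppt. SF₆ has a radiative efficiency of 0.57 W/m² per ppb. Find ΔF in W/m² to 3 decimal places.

ΔF = 0.008 W/m²

SF₆: Δ = 15 − 1 = 14 ppt = 0.014 ppb; ΔF = 0.57 × 0.014 = 0.0080 W/m².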